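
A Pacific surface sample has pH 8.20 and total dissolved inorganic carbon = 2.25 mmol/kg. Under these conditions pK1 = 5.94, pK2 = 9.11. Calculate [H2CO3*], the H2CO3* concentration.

[CO2*] = 11.0 μmol/kg

α₀ = 1 / (1 + K1/[H⁺] + K1K2/[H⁺]²) = 1 / (1 + 10^+2.26 + 10^+1.35)
   = 1 / (1 + 181.97 + 22.387) = 1/205.36 = 0.004870
[CO2*] = α₀ × DIC = 0.004870 × 2.25 = 0.0110 mmol/kg = 11.0 μmol/kg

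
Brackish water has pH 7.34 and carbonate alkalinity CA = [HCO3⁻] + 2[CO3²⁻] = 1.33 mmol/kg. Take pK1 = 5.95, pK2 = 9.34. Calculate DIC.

DIC = 1.37 mmol/kg

CA = [HCO3⁻] + 2[CO3²⁻] = (α₁ + 2α₂)·DIC
At pH 7.34: [H⁺]/K1 = 10^-1.39 = 0.040738, K2/[H⁺] = 10^-2.00 = 0.010000
α₁ = 1/(1 + 0.040738 + 0.010000) = 1/1.0507 = 0.9517; α₂ = α₁·K2/[H⁺] = 0.009517
α₁ + 2α₂ = 0.9707
DIC = CA / (α₁ + 2α₂) = 1.33 / 0.9707 = 1.37 mmol/kg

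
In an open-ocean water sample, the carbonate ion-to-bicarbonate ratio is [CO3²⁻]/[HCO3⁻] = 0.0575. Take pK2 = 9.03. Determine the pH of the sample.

pH = 7.79

From K2 = [H⁺][CO3²⁻]/[HCO3⁻]:  pH = pK2 + log₁₀([CO3²⁻]/[HCO3⁻])
log₁₀(0.0575) = -1.240
pH = 9.03 + (-1.240) = 7.79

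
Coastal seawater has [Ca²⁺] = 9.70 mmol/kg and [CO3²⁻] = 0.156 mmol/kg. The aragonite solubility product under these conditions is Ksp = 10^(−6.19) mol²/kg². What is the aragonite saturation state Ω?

Ω = 2.34

Ksp = 10^(−6.19) = 6.457×10^-7
Ω = [Ca²⁺][CO3²⁻]/Ksp = (9.70×10^-3)(0.156×10^-3) / 6.457×10^-7 = 2.34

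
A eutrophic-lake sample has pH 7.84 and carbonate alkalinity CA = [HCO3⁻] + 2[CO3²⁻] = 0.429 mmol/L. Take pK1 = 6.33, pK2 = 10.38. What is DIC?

CA = [HCO3⁻] + 2[CO3²⁻] = (α₁ + 2α₂)·DIC
At pH 7.84: [H⁺]/K1 = 10^-1.51 = 0.030903, K2/[H⁺] = 10^-2.54 = 0.0028840
α₁ = 1/(1 + 0.030903 + 0.0028840) = 1/1.0338 = 0.9673; α₂ = α₁·K2/[H⁺] = 0.002790
α₁ + 2α₂ = 0.9729
DIC = CA / (α₁ + 2α₂) = 0.429 / 0.9729 = 0.441 mmol/L

DIC = 0.441 mmol/L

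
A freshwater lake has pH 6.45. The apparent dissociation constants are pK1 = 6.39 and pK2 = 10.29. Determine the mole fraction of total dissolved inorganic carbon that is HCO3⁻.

α₁ = 0.534

α₁ = 1 / (1 + [H⁺]/K1 + K2/[H⁺]) = 1 / (1 + 10^-0.06 + 10^-3.84)
   = 1 / (1 + 0.87096 + 0.00014454) = 1/1.8711 = 0.5344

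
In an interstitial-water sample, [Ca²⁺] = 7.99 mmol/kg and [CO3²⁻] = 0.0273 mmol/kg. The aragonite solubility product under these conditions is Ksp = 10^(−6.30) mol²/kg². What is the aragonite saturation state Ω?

Ksp = 10^(−6.30) = 5.012×10^-7
Ω = [Ca²⁺][CO3²⁻]/Ksp = (7.99×10^-3)(0.0273×10^-3) / 5.012×10^-7 = 0.435

Ω = 0.435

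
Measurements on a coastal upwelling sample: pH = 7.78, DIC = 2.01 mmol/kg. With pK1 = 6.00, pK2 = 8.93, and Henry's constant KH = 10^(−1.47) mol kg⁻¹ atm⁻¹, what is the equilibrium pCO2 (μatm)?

α₀ = 1 / (1 + K1/[H⁺] + K1K2/[H⁺]²) = 1 / (1 + 10^+1.78 + 10^+0.63)
   = 1 / (1 + 60.256 + 4.2658) = 1/65.522 = 0.01526
[CO2*] = α₀ × DIC = 0.01526 × 2.01 = 0.03068 mmol/kg
pCO2 = [CO2*]/KH = 3.068×10^-5 / 3.388×10^-2 = 905 μatm

pCO2 = 905 μatm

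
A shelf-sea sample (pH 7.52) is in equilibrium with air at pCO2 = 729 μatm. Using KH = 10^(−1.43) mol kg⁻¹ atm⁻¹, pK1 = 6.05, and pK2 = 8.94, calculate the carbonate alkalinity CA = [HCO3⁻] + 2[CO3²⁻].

[CO2*] = KH · pCO2 = 10^(−1.43) × 729×10^-6 = 2.708×10^-5 mol/kg
α₀ = 1/(1 + K1/[H⁺] + K1K2/[H⁺]²) = 1/(1 + 10^+1.47 + 10^+0.05) = 0.03161
DIC = [CO2*]/α₀ = 2.708×10^-5 / 0.03161 = 0.8568 mmol/kg
CA = (α₁ + 2α₂)·DIC = (0.9329 + 2×0.03547) × 0.8568 = 0.860 mmol/kg

CA = 0.860 mmol/kg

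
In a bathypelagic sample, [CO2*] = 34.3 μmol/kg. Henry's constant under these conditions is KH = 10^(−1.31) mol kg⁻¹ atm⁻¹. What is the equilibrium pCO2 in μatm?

pCO2 = 700 μatm

KH = 10^(−1.31) = 4.898×10^-2 mol kg⁻¹ atm⁻¹
pCO2 = [CO2*]/KH = 34.3×10^-6 / 4.898×10^-2 = 7.00×10^-4 atm = 700 μatm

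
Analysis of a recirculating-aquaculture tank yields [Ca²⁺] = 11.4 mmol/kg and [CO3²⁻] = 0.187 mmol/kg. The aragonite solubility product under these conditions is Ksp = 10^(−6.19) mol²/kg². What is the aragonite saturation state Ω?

Ω = 3.30

Ksp = 10^(−6.19) = 6.457×10^-7
Ω = [Ca²⁺][CO3²⁻]/Ksp = (11.4×10^-3)(0.187×10^-3) / 6.457×10^-7 = 3.30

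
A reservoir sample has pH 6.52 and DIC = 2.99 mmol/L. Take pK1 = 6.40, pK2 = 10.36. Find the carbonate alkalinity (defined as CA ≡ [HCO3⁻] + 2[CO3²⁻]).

CA = 1.70 mmol/L

CA = [HCO3⁻] + 2[CO3²⁻] = (α₁ + 2α₂)·DIC
At pH 6.52: [H⁺]/K1 = 10^-0.12 = 0.75858, K2/[H⁺] = 10^-3.84 = 0.00014454
α₁ = 1/(1 + 0.75858 + 0.00014454) = 1/1.7587 = 0.5686; α₂ = α₁·K2/[H⁺] = 8.219×10^-5
α₁ + 2α₂ = 0.5688
CA = 0.5688 × 2.99 = 1.70 mmol/L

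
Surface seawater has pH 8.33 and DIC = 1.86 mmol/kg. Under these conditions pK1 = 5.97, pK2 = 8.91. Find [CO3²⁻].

α₂ = 1 / (1 + [H⁺]/K2 + [H⁺]²/(K1K2)) = 1 / (1 + 10^+0.58 + 10^-1.78)
   = 1 / (1 + 3.8019 + 0.016596) = 1/4.8185 = 0.2075
[CO3²⁻] = α₂ × DIC = 0.2075 × 1.86 = 0.386 mmol/kg

[CO3²⁻] = 0.386 mmol/kg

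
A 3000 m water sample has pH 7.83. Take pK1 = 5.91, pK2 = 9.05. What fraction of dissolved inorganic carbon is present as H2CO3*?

α₀ = 1 / (1 + K1/[H⁺] + K1K2/[H⁺]²) = 1 / (1 + 10^+1.92 + 10^+0.70)
   = 1 / (1 + 83.176 + 5.0119) = 1/89.188 = 0.01121

α₀ = 0.0112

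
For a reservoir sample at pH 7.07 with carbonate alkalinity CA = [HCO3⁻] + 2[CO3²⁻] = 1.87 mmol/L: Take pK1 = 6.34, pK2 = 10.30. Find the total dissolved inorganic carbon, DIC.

DIC = 2.22 mmol/L

CA = [HCO3⁻] + 2[CO3²⁻] = (α₁ + 2α₂)·DIC
At pH 7.07: [H⁺]/K1 = 10^-0.73 = 0.18621, K2/[H⁺] = 10^-3.23 = 0.00058884
α₁ = 1/(1 + 0.18621 + 0.00058884) = 1/1.1868 = 0.8426; α₂ = α₁·K2/[H⁺] = 0.0004962
α₁ + 2α₂ = 0.8436
DIC = CA / (α₁ + 2α₂) = 1.87 / 0.8436 = 2.22 mmol/L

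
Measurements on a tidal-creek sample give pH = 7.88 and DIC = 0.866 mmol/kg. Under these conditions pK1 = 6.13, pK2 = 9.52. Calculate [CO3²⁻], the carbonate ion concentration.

[CO3²⁻] = 19.1 μmol/kg

α₂ = 1 / (1 + [H⁺]/K2 + [H⁺]²/(K1K2)) = 1 / (1 + 10^+1.64 + 10^-0.11)
   = 1 / (1 + 43.652 + 0.77625) = 1/45.428 = 0.02201
[CO3²⁻] = α₂ × DIC = 0.02201 × 0.866 = 0.0191 mmol/kg = 19.1 μmol/kg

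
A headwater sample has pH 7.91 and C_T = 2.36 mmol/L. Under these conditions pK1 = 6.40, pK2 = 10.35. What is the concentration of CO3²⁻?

[CO3²⁻] = 8.28 μmol/L

α₂ = 1 / (1 + [H⁺]/K2 + [H⁺]²/(K1K2)) = 1 / (1 + 10^+2.44 + 10^+0.93)
   = 1 / (1 + 275.42 + 8.5114) = 1/284.93 = 0.003510
[CO3²⁻] = α₂ × DIC = 0.003510 × 2.36 = 0.00828 mmol/L = 8.28 μmol/L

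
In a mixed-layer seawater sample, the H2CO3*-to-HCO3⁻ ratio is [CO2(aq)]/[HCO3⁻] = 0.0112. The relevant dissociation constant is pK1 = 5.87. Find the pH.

From K1 = [H⁺][HCO3⁻]/[CO2(aq)]:  pH = pK1 − log₁₀([CO2(aq)]/[HCO3⁻])
log₁₀(0.0112) = -1.951
pH = 5.87 − (-1.951) = 7.82

pH = 7.82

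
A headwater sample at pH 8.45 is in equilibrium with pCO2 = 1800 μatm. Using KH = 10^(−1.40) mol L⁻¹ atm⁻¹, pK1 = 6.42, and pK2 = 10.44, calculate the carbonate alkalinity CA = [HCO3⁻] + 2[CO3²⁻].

[CO2*] = KH · pCO2 = 10^(−1.40) × 1800×10^-6 = 7.166×10^-5 mol/L
α₀ = 1/(1 + K1/[H⁺] + K1K2/[H⁺]²) = 1/(1 + 10^+2.03 + 10^+0.04) = 0.009153
DIC = [CO2*]/α₀ = 7.166×10^-5 / 0.009153 = 7.829 mmol/L
CA = (α₁ + 2α₂)·DIC = (0.9808 + 2×0.01004) × 7.829 = 7.84 mmol/L

CA = 7.84 mmol/L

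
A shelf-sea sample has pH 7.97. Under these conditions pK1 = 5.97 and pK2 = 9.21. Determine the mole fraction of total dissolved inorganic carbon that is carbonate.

α₂ = 0.0539

α₂ = 1 / (1 + [H⁺]/K2 + [H⁺]²/(K1K2)) = 1 / (1 + 10^+1.24 + 10^-0.76)
   = 1 / (1 + 17.378 + 0.17378) = 1/18.552 = 0.05390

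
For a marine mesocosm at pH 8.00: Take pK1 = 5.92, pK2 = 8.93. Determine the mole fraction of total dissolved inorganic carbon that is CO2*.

α₀ = 0.00739

α₀ = 1 / (1 + K1/[H⁺] + K1K2/[H⁺]²) = 1 / (1 + 10^+2.08 + 10^+1.15)
   = 1 / (1 + 120.23 + 14.125) = 1/135.35 = 0.007388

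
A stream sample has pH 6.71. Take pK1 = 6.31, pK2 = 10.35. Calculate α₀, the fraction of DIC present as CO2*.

α₀ = 0.285

α₀ = 1 / (1 + K1/[H⁺] + K1K2/[H⁺]²) = 1 / (1 + 10^+0.40 + 10^-3.24)
   = 1 / (1 + 2.5119 + 0.00057544) = 1/3.5125 = 0.2847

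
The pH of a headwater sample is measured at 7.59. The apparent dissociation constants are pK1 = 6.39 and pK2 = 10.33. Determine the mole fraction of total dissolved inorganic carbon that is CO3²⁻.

α₂ = 1 / (1 + [H⁺]/K2 + [H⁺]²/(K1K2)) = 1 / (1 + 10^+2.74 + 10^+1.54)
   = 1 / (1 + 549.54 + 34.674) = 1/585.21 = 0.001709

α₂ = 0.00171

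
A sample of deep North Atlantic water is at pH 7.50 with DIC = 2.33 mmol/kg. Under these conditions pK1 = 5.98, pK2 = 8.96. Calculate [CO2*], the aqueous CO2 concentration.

α₀ = 1 / (1 + K1/[H⁺] + K1K2/[H⁺]²) = 1 / (1 + 10^+1.52 + 10^+0.06)
   = 1 / (1 + 33.113 + 1.1482) = 1/35.261 = 0.02836
[CO2*] = α₀ × DIC = 0.02836 × 2.33 = 0.0661 mmol/kg

[CO2*] = 0.0661 mmol/kg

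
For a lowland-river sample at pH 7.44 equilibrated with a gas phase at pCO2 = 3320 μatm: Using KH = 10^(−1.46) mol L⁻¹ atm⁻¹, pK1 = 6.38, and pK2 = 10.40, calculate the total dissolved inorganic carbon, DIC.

DIC = 1.44 mmol/L

[CO2*] = KH · pCO2 = 10^(−1.46) × 3320×10^-6 = 1.151×10^-4 mol/L
α₀ = 1/(1 + K1/[H⁺] + K1K2/[H⁺]²) = 1/(1 + 10^+1.06 + 10^-1.90) = 0.08004
DIC = [CO2*]/α₀ = 1.151×10^-4 / 0.08004 = 1.44 mmol/L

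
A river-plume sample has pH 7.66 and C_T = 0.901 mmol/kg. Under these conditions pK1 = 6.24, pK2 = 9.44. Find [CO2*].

[CO2*] = 0.0325 mmol/kg

α₀ = 1 / (1 + K1/[H⁺] + K1K2/[H⁺]²) = 1 / (1 + 10^+1.42 + 10^-0.36)
   = 1 / (1 + 26.303 + 0.43652) = 1/27.739 = 0.03605
[CO2*] = α₀ × DIC = 0.03605 × 0.901 = 0.0325 mmol/kg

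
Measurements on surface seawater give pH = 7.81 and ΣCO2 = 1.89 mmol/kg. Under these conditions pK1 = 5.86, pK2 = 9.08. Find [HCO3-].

α₁ = 1 / (1 + [H⁺]/K1 + K2/[H⁺]) = 1 / (1 + 10^-1.95 + 10^-1.27)
   = 1 / (1 + 0.011220 + 0.053703) = 1/1.0649 = 0.9390
[HCO3⁻] = α₁ × DIC = 0.9390 × 1.89 = 1.77 mmol/kg

[HCO3⁻] = 1.77 mmol/kg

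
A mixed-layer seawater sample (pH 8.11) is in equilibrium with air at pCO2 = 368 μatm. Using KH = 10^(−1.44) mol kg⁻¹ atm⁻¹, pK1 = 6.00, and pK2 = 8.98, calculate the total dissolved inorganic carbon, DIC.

DIC = 1.97 mmol/kg

[CO2*] = KH · pCO2 = 10^(−1.44) × 368×10^-6 = 1.336×10^-5 mol/kg
α₀ = 1/(1 + K1/[H⁺] + K1K2/[H⁺]²) = 1/(1 + 10^+2.11 + 10^+1.24) = 0.006793
DIC = [CO2*]/α₀ = 1.336×10^-5 / 0.006793 = 1.97 mmol/kg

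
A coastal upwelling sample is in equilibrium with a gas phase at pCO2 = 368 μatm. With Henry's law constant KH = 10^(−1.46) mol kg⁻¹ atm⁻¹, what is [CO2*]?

[CO2*] = 12.8 μmol/kg

KH = 10^(−1.46) = 3.467×10^-2 mol kg⁻¹ atm⁻¹
[CO2*] = KH · pCO2 = 3.467×10^-2 × 368×10^-6 atm = 1.28×10^-5 mol/kg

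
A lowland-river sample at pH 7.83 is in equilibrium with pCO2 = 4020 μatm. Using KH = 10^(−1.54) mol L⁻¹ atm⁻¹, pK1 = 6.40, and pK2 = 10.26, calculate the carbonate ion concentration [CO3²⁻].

[CO2*] = KH · pCO2 = 10^(−1.54) × 4020×10^-6 = 1.159×10^-4 mol/L
α₀ = 1/(1 + K1/[H⁺] + K1K2/[H⁺]²) = 1/(1 + 10^+1.43 + 10^-1.00) = 0.03569
DIC = [CO2*]/α₀ = 1.159×10^-4 / 0.03569 = 3.248 mmol/L
[CO3²⁻] = α₂·DIC; α₂ = 0.003569, so [CO3²⁻] = 0.003569 × 3.248 = 0.0116 mmol/L = 11.6 μmol/L

[CO3²⁻] = 11.6 μmol/L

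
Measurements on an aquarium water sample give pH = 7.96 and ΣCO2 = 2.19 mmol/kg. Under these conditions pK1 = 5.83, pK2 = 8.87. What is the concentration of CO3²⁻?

α₂ = 1 / (1 + [H⁺]/K2 + [H⁺]²/(K1K2)) = 1 / (1 + 10^+0.91 + 10^-1.22)
   = 1 / (1 + 8.1283 + 0.060256) = 1/9.1886 = 0.1088
[CO3²⁻] = α₂ × DIC = 0.1088 × 2.19 = 0.238 mmol/kg

[CO3²⁻] = 0.238 mmol/kg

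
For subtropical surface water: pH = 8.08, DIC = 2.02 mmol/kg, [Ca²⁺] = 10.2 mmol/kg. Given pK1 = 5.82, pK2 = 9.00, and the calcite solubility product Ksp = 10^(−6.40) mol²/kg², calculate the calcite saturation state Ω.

α₂ = 1 / (1 + [H⁺]/K2 + [H⁺]²/(K1K2)) = 1 / (1 + 10^+0.92 + 10^-1.34)
   = 1 / (1 + 8.3176 + 0.045709) = 1/9.3633 = 0.1068
[CO3²⁻] = α₂ × DIC = 0.1068 × 2.02 = 0.2157 mmol/kg
Ksp = 10^(−6.40) = 3.981×10^-7
Ω = [Ca²⁺][CO3²⁻]/Ksp = (10.2×10^-3)(2.157×10^-4) / 3.981×10^-7 = 5.53

Ω = 5.53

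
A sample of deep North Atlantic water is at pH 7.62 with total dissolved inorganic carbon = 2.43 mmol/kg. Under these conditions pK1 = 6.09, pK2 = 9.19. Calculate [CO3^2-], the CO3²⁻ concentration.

[CO3²⁻] = 0.0619 mmol/kg

α₂ = 1 / (1 + [H⁺]/K2 + [H⁺]²/(K1K2)) = 1 / (1 + 10^+1.57 + 10^+0.04)
   = 1 / (1 + 37.154 + 1.0965) = 1/39.250 = 0.02548
[CO3²⁻] = α₂ × DIC = 0.02548 × 2.43 = 0.0619 mmol/kg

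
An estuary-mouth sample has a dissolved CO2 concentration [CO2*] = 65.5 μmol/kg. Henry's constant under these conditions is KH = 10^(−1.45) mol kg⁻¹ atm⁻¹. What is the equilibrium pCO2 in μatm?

pCO2 = 1850 μatm

KH = 10^(−1.45) = 3.548×10^-2 mol kg⁻¹ atm⁻¹
pCO2 = [CO2*]/KH = 65.5×10^-6 / 3.548×10^-2 = 1.85×10^-3 atm = 1850 μatm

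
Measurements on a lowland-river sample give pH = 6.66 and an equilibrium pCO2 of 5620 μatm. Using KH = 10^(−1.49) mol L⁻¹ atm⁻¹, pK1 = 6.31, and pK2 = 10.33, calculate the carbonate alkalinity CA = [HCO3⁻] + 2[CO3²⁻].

[CO2*] = KH · pCO2 = 10^(−1.49) × 5620×10^-6 = 1.819×10^-4 mol/L
α₀ = 1/(1 + K1/[H⁺] + K1K2/[H⁺]²) = 1/(1 + 10^+0.35 + 10^-3.32) = 0.3087
DIC = [CO2*]/α₀ = 1.819×10^-4 / 0.3087 = 0.5891 mmol/L
CA = (α₁ + 2α₂)·DIC = (0.6911 + 2×0.0001478) × 0.5891 = 0.407 mmol/L

CA = 0.407 mmol/L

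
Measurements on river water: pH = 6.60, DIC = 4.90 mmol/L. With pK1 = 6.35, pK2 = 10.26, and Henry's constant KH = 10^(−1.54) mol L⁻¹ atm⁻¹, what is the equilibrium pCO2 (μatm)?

pCO2 = 6.11×10^4 μatm

α₀ = 1 / (1 + K1/[H⁺] + K1K2/[H⁺]²) = 1 / (1 + 10^+0.25 + 10^-3.41)
   = 1 / (1 + 1.7783 + 0.00038905) = 1/2.7787 = 0.3599
[CO2*] = α₀ × DIC = 0.3599 × 4.90 = 1.763 mmol/L
pCO2 = [CO2*]/KH = 1.763×10^-3 / 2.884×10^-2 = 6.11×10^4 μatm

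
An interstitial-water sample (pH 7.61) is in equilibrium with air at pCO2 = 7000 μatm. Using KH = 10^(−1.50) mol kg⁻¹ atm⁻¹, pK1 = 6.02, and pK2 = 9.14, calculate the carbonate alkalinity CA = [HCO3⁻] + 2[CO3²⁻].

[CO2*] = KH · pCO2 = 10^(−1.50) × 7000×10^-6 = 2.214×10^-4 mol/kg
α₀ = 1/(1 + K1/[H⁺] + K1K2/[H⁺]²) = 1/(1 + 10^+1.59 + 10^+0.06) = 0.02436
DIC = [CO2*]/α₀ = 2.214×10^-4 / 0.02436 = 9.087 mmol/kg
CA = (α₁ + 2α₂)·DIC = (0.9477 + 2×0.02797) × 9.087 = 9.12 mmol/kg

CA = 9.12 mmol/kg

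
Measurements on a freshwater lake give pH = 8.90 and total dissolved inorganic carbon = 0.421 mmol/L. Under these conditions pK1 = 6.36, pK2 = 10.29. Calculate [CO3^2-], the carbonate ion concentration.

α₂ = 1 / (1 + [H⁺]/K2 + [H⁺]²/(K1K2)) = 1 / (1 + 10^+1.39 + 10^-1.15)
   = 1 / (1 + 24.547 + 0.070795) = 1/25.618 = 0.03904
[CO3²⁻] = α₂ × DIC = 0.03904 × 0.421 = 0.0164 mmol/L = 16.4 μmol/L

[CO3²⁻] = 16.4 μmol/L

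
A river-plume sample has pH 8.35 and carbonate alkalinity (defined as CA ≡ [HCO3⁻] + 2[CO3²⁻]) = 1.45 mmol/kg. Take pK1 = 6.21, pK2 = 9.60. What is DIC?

DIC = 1.39 mmol/kg

CA = [HCO3⁻] + 2[CO3²⁻] = (α₁ + 2α₂)·DIC
At pH 8.35: [H⁺]/K1 = 10^-2.14 = 0.0072444, K2/[H⁺] = 10^-1.25 = 0.056234
α₁ = 1/(1 + 0.0072444 + 0.056234) = 1/1.0635 = 0.9403; α₂ = α₁·K2/[H⁺] = 0.05288
α₁ + 2α₂ = 1.0461
DIC = CA / (α₁ + 2α₂) = 1.45 / 1.0461 = 1.39 mmol/kg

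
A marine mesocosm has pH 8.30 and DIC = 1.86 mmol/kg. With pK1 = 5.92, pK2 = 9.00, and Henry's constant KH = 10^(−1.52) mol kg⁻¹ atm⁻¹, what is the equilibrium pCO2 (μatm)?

α₀ = 1 / (1 + K1/[H⁺] + K1K2/[H⁺]²) = 1 / (1 + 10^+2.38 + 10^+1.68)
   = 1 / (1 + 239.88 + 47.863) = 1/288.75 = 0.003463
[CO2*] = α₀ × DIC = 0.003463 × 1.86 = 0.006442 mmol/kg = 6.442 μmol/kg
pCO2 = [CO2*]/KH = 6.442×10^-6 / 3.020×10^-2 = 213 μatm

pCO2 = 213 μatm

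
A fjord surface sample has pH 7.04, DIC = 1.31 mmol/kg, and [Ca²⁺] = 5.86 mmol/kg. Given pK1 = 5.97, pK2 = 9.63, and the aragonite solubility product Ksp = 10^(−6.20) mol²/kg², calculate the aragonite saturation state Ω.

Ω = 0.0288

α₂ = 1 / (1 + [H⁺]/K2 + [H⁺]²/(K1K2)) = 1 / (1 + 10^+2.59 + 10^+1.52)
   = 1 / (1 + 389.05 + 33.113) = 1/423.16 = 0.002363
[CO3²⁻] = α₂ × DIC = 0.002363 × 1.31 = 0.003096 mmol/kg = 3.096 μmol/kg
Ksp = 10^(−6.20) = 6.310×10^-7
Ω = [Ca²⁺][CO3²⁻]/Ksp = (5.86×10^-3)(3.096×10^-6) / 6.310×10^-7 = 0.0288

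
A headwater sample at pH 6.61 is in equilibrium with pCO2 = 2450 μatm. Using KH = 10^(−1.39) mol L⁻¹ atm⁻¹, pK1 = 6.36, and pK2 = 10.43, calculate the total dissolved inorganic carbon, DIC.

DIC = 0.277 mmol/L

[CO2*] = KH · pCO2 = 10^(−1.39) × 2450×10^-6 = 9.981×10^-5 mol/L
α₀ = 1/(1 + K1/[H⁺] + K1K2/[H⁺]²) = 1/(1 + 10^+0.25 + 10^-3.57) = 0.3599
DIC = [CO2*]/α₀ = 9.981×10^-5 / 0.3599 = 0.277 mmol/L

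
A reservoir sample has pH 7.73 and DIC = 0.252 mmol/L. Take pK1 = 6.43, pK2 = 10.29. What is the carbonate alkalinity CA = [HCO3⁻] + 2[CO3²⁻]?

CA = [HCO3⁻] + 2[CO3²⁻] = (α₁ + 2α₂)·DIC
At pH 7.73: [H⁺]/K1 = 10^-1.30 = 0.050119, K2/[H⁺] = 10^-2.56 = 0.0027542
α₁ = 1/(1 + 0.050119 + 0.0027542) = 1/1.0529 = 0.9498; α₂ = α₁·K2/[H⁺] = 0.002616
α₁ + 2α₂ = 0.9550
CA = 0.9550 × 0.252 = 0.241 mmol/L

CA = 0.241 mmol/L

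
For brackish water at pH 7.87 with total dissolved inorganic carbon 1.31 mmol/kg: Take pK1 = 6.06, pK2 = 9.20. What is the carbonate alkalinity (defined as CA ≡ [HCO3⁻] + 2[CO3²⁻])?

CA = [HCO3⁻] + 2[CO3²⁻] = (α₁ + 2α₂)·DIC
At pH 7.87: [H⁺]/K1 = 10^-1.81 = 0.015488, K2/[H⁺] = 10^-1.33 = 0.046774
α₁ = 1/(1 + 0.015488 + 0.046774) = 1/1.0623 = 0.9414; α₂ = α₁·K2/[H⁺] = 0.04403
α₁ + 2α₂ = 1.0295
CA = 1.0295 × 1.31 = 1.35 mmol/kg

CA = 1.35 mmol/kg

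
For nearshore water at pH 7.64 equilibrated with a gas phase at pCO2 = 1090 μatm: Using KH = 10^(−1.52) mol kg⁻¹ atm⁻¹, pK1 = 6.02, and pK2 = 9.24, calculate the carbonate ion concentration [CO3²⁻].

[CO2*] = KH · pCO2 = 10^(−1.52) × 1090×10^-6 = 3.292×10^-5 mol/kg
α₀ = 1/(1 + K1/[H⁺] + K1K2/[H⁺]²) = 1/(1 + 10^+1.62 + 10^+0.02) = 0.02287
DIC = [CO2*]/α₀ = 3.292×10^-5 / 0.02287 = 1.440 mmol/kg
[CO3²⁻] = α₂·DIC; α₂ = 0.02394, so [CO3²⁻] = 0.02394 × 1.440 = 0.0345 mmol/kg

[CO3²⁻] = 0.0345 mmol/kg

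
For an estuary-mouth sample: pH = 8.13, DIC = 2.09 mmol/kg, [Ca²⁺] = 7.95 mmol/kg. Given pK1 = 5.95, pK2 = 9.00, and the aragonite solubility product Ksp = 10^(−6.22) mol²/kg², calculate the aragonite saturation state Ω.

Ω = 3.26

α₂ = 1 / (1 + [H⁺]/K2 + [H⁺]²/(K1K2)) = 1 / (1 + 10^+0.87 + 10^-1.31)
   = 1 / (1 + 7.4131 + 0.048978) = 1/8.4621 = 0.1182
[CO3²⁻] = α₂ × DIC = 0.1182 × 2.09 = 0.2470 mmol/kg
Ksp = 10^(−6.22) = 6.026×10^-7
Ω = [Ca²⁺][CO3²⁻]/Ksp = (7.95×10^-3)(2.470×10^-4) / 6.026×10^-7 = 3.26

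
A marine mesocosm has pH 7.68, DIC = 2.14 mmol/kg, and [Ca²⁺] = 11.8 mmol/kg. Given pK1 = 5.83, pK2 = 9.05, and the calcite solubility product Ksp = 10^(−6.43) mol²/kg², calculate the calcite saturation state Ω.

Ω = 2.74

α₂ = 1 / (1 + [H⁺]/K2 + [H⁺]²/(K1K2)) = 1 / (1 + 10^+1.37 + 10^-0.48)
   = 1 / (1 + 23.442 + 0.33113) = 1/24.773 = 0.04037
[CO3²⁻] = α₂ × DIC = 0.04037 × 2.14 = 0.08638 mmol/kg
Ksp = 10^(−6.43) = 3.715×10^-7
Ω = [Ca²⁺][CO3²⁻]/Ksp = (11.8×10^-3)(8.638×10^-5) / 3.715×10^-7 = 2.74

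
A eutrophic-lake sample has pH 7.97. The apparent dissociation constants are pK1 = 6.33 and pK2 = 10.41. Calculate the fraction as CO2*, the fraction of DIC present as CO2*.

α₀ = 1 / (1 + K1/[H⁺] + K1K2/[H⁺]²) = 1 / (1 + 10^+1.64 + 10^-0.80)
   = 1 / (1 + 43.652 + 0.15849) = 1/44.810 = 0.02232

α₀ = 0.0223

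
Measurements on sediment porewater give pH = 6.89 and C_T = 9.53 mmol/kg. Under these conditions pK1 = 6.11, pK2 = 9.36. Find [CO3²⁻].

α₂ = 1 / (1 + [H⁺]/K2 + [H⁺]²/(K1K2)) = 1 / (1 + 10^+2.47 + 10^+1.69)
   = 1 / (1 + 295.12 + 48.978) = 1/345.10 = 0.002898
[CO3²⁻] = α₂ × DIC = 0.002898 × 9.53 = 0.0276 mmol/kg

[CO3²⁻] = 0.0276 mmol/kg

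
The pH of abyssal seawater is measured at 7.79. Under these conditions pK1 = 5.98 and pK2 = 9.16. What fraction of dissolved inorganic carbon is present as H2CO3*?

α₀ = 1 / (1 + K1/[H⁺] + K1K2/[H⁺]²) = 1 / (1 + 10^+1.81 + 10^+0.44)
   = 1 / (1 + 64.565 + 2.7542) = 1/68.320 = 0.01464

α₀ = 0.0146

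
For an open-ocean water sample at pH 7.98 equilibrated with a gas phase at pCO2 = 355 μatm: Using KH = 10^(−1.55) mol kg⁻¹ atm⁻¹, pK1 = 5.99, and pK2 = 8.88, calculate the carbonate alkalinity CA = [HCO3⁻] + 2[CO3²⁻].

CA = 1.22 mmol/kg

[CO2*] = KH · pCO2 = 10^(−1.55) × 355×10^-6 = 1.001×10^-5 mol/kg
α₀ = 1/(1 + K1/[H⁺] + K1K2/[H⁺]²) = 1/(1 + 10^+1.99 + 10^+1.09) = 0.009007
DIC = [CO2*]/α₀ = 1.001×10^-5 / 0.009007 = 1.111 mmol/kg
CA = (α₁ + 2α₂)·DIC = (0.8802 + 2×0.1108) × 1.111 = 1.22 mmol/kg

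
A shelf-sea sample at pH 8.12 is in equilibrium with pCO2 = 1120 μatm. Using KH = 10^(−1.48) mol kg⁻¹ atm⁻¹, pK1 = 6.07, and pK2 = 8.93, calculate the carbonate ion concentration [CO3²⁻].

[CO3²⁻] = 0.644 mmol/kg

[CO2*] = KH · pCO2 = 10^(−1.48) × 1120×10^-6 = 3.709×10^-5 mol/kg
α₀ = 1/(1 + K1/[H⁺] + K1K2/[H⁺]²) = 1/(1 + 10^+2.05 + 10^+1.24) = 0.007658
DIC = [CO2*]/α₀ = 3.709×10^-5 / 0.007658 = 4.843 mmol/kg
[CO3²⁻] = α₂·DIC; α₂ = 0.1331, so [CO3²⁻] = 0.1331 × 4.843 = 0.644 mmol/kg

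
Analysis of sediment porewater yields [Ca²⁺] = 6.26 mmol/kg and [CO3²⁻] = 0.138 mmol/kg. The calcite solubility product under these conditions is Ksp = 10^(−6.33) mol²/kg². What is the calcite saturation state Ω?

Ksp = 10^(−6.33) = 4.677×10^-7
Ω = [Ca²⁺][CO3²⁻]/Ksp = (6.26×10^-3)(0.138×10^-3) / 4.677×10^-7 = 1.85

Ω = 1.85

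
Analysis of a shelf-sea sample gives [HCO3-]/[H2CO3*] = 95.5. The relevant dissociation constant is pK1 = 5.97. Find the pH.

From K1 = [H⁺][HCO3-]/[H2CO3*]:  pH = pK1 + log₁₀([HCO3-]/[H2CO3*])
log₁₀(95.5) = +1.980
pH = 5.97 + (+1.980) = 7.95

pH = 7.95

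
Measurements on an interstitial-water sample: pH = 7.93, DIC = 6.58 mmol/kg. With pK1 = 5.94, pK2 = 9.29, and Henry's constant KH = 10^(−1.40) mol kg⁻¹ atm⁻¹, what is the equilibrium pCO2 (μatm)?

α₀ = 1 / (1 + K1/[H⁺] + K1K2/[H⁺]²) = 1 / (1 + 10^+1.99 + 10^+0.63)
   = 1 / (1 + 97.724 + 4.2658) = 1/102.99 = 0.009710
[CO2*] = α₀ × DIC = 0.009710 × 6.58 = 0.06389 mmol/kg
pCO2 = [CO2*]/KH = 6.389×10^-5 / 3.981×10^-2 = 1600 μatm

pCO2 = 1600 μatm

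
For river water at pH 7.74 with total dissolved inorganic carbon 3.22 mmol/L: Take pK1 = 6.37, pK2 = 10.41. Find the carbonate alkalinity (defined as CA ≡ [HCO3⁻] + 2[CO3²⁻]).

CA = 3.10 mmol/L

CA = [HCO3⁻] + 2[CO3²⁻] = (α₁ + 2α₂)·DIC
At pH 7.74: [H⁺]/K1 = 10^-1.37 = 0.042658, K2/[H⁺] = 10^-2.67 = 0.0021380
α₁ = 1/(1 + 0.042658 + 0.0021380) = 1/1.0448 = 0.9571; α₂ = α₁·K2/[H⁺] = 0.002046
α₁ + 2α₂ = 0.9612
CA = 0.9612 × 3.22 = 3.10 mmol/L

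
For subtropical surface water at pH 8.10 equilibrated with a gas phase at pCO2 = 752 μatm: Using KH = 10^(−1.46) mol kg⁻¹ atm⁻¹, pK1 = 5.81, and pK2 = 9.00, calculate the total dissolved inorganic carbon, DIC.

DIC = 5.75 mmol/kg

[CO2*] = KH · pCO2 = 10^(−1.46) × 752×10^-6 = 2.607×10^-5 mol/kg
α₀ = 1/(1 + K1/[H⁺] + K1K2/[H⁺]²) = 1/(1 + 10^+2.29 + 10^+1.39) = 0.004534
DIC = [CO2*]/α₀ = 2.607×10^-5 / 0.004534 = 5.75 mmol/kg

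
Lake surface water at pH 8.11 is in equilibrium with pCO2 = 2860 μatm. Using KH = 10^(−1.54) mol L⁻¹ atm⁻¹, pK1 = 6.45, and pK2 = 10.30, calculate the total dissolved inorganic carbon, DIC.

[CO2*] = KH · pCO2 = 10^(−1.54) × 2860×10^-6 = 8.248×10^-5 mol/L
α₀ = 1/(1 + K1/[H⁺] + K1K2/[H⁺]²) = 1/(1 + 10^+1.66 + 10^-0.53) = 0.02127
DIC = [CO2*]/α₀ = 8.248×10^-5 / 0.02127 = 3.88 mmol/L

DIC = 3.88 mmol/L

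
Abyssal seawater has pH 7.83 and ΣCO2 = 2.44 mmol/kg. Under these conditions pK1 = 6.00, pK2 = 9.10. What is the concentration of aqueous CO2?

[CO2*] = 0.0338 mmol/kg

α₀ = 1 / (1 + K1/[H⁺] + K1K2/[H⁺]²) = 1 / (1 + 10^+1.83 + 10^+0.56)
   = 1 / (1 + 67.608 + 3.6308) = 1/72.239 = 0.01384
[CO2*] = α₀ × DIC = 0.01384 × 2.44 = 0.0338 mmol/kg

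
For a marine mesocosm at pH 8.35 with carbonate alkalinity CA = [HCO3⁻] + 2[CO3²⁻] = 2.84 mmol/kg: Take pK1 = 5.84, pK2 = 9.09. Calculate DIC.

CA = [HCO3⁻] + 2[CO3²⁻] = (α₁ + 2α₂)·DIC
At pH 8.35: [H⁺]/K1 = 10^-2.51 = 0.0030903, K2/[H⁺] = 10^-0.74 = 0.18197
α₁ = 1/(1 + 0.0030903 + 0.18197) = 1/1.1851 = 0.8438; α₂ = α₁·K2/[H⁺] = 0.1536
α₁ + 2α₂ = 1.1509
DIC = CA / (α₁ + 2α₂) = 2.84 / 1.1509 = 2.47 mmol/kg

DIC = 2.47 mmol/kg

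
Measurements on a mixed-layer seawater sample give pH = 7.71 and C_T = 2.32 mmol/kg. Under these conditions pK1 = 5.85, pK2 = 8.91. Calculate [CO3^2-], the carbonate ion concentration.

[CO3²⁻] = 0.136 mmol/kg

α₂ = 1 / (1 + [H⁺]/K2 + [H⁺]²/(K1K2)) = 1 / (1 + 10^+1.20 + 10^-0.66)
   = 1 / (1 + 15.849 + 0.21878) = 1/17.068 = 0.05859
[CO3²⁻] = α₂ × DIC = 0.05859 × 2.32 = 0.136 mmol/kg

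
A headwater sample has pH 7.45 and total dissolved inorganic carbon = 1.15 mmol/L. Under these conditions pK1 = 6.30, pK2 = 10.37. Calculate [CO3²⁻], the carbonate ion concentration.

α₂ = 1 / (1 + [H⁺]/K2 + [H⁺]²/(K1K2)) = 1 / (1 + 10^+2.92 + 10^+1.77)
   = 1 / (1 + 831.76 + 58.884) = 1/891.65 = 0.001122
[CO3²⁻] = α₂ × DIC = 0.001122 × 1.15 = 0.00129 mmol/L = 1.29 μmol/L

[CO3²⁻] = 1.29 μmol/L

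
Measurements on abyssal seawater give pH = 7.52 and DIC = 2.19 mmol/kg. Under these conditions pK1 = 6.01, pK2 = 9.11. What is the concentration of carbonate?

α₂ = 1 / (1 + [H⁺]/K2 + [H⁺]²/(K1K2)) = 1 / (1 + 10^+1.59 + 10^+0.08)
   = 1 / (1 + 38.905 + 1.2023) = 1/41.107 = 0.02433
[CO3²⁻] = α₂ × DIC = 0.02433 × 2.19 = 0.0533 mmol/kg

[CO3²⁻] = 0.0533 mmol/kg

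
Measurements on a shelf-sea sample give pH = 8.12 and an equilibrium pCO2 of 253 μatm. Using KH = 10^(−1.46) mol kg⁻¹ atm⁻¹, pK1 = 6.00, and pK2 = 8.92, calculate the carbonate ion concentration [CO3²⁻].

[CO2*] = KH · pCO2 = 10^(−1.46) × 253×10^-6 = 8.772×10^-6 mol/kg
α₀ = 1/(1 + K1/[H⁺] + K1K2/[H⁺]²) = 1/(1 + 10^+2.12 + 10^+1.32) = 0.006505
DIC = [CO2*]/α₀ = 8.772×10^-6 / 0.006505 = 1.348 mmol/kg
[CO3²⁻] = α₂·DIC; α₂ = 0.1359, so [CO3²⁻] = 0.1359 × 1.348 = 0.183 mmol/kg

[CO3²⁻] = 0.183 mmol/kg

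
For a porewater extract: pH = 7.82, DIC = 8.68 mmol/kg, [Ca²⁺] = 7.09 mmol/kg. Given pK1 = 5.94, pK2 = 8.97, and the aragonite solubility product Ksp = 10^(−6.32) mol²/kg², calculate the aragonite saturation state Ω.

Ω = 8.40

α₂ = 1 / (1 + [H⁺]/K2 + [H⁺]²/(K1K2)) = 1 / (1 + 10^+1.15 + 10^-0.73)
   = 1 / (1 + 14.125 + 0.18621) = 1/15.312 = 0.06531
[CO3²⁻] = α₂ × DIC = 0.06531 × 8.68 = 0.5669 mmol/kg
Ksp = 10^(−6.32) = 4.786×10^-7
Ω = [Ca²⁺][CO3²⁻]/Ksp = (7.09×10^-3)(5.669×10^-4) / 4.786×10^-7 = 8.40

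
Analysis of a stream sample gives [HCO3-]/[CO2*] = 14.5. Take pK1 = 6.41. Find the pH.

pH = 7.57

From K1 = [H⁺][HCO3-]/[CO2*]:  pH = pK1 + log₁₀([HCO3-]/[CO2*])
log₁₀(14.5) = +1.161
pH = 6.41 + (+1.161) = 7.57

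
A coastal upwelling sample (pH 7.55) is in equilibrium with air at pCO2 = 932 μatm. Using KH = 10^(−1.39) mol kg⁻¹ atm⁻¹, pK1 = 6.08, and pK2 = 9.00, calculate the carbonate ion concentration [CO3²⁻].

[CO3²⁻] = 0.0398 mmol/kg

[CO2*] = KH · pCO2 = 10^(−1.39) × 932×10^-6 = 3.797×10^-5 mol/kg
α₀ = 1/(1 + K1/[H⁺] + K1K2/[H⁺]²) = 1/(1 + 10^+1.47 + 10^+0.02) = 0.03169
DIC = [CO2*]/α₀ = 3.797×10^-5 / 0.03169 = 1.198 mmol/kg
[CO3²⁻] = α₂·DIC; α₂ = 0.03318, so [CO3²⁻] = 0.03318 × 1.198 = 0.0398 mmol/kg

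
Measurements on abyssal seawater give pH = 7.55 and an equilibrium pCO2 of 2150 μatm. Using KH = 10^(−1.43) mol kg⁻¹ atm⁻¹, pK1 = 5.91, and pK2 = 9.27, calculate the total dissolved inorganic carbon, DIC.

[CO2*] = KH · pCO2 = 10^(−1.43) × 2150×10^-6 = 7.988×10^-5 mol/kg
α₀ = 1/(1 + K1/[H⁺] + K1K2/[H⁺]²) = 1/(1 + 10^+1.64 + 10^-0.08) = 0.02199
DIC = [CO2*]/α₀ = 7.988×10^-5 / 0.02199 = 3.63 mmol/kg

DIC = 3.63 mmol/kg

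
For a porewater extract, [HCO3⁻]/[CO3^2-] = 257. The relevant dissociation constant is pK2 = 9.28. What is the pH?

pH = 6.87

From K2 = [H⁺][CO3^2-]/[HCO3⁻]:  pH = pK2 − log₁₀([HCO3⁻]/[CO3^2-])
log₁₀(257) = +2.410
pH = 9.28 − (+2.410) = 6.87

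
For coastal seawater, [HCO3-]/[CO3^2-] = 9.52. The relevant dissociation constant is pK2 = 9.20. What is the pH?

From K2 = [H⁺][CO3^2-]/[HCO3-]:  pH = pK2 − log₁₀([HCO3-]/[CO3^2-])
log₁₀(9.52) = +0.979
pH = 9.20 − (+0.979) = 8.22

pH = 8.22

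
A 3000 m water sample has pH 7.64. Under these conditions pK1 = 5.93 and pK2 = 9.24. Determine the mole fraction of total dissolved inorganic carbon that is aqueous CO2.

α₀ = 1 / (1 + K1/[H⁺] + K1K2/[H⁺]²) = 1 / (1 + 10^+1.71 + 10^+0.11)
   = 1 / (1 + 51.286 + 1.2882) = 1/53.574 = 0.01867

α₀ = 0.0187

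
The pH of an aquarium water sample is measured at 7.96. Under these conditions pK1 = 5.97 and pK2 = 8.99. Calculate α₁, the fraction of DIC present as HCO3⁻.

α₁ = 1 / (1 + [H⁺]/K1 + K2/[H⁺]) = 1 / (1 + 10^-1.99 + 10^-1.03)
   = 1 / (1 + 0.010233 + 0.093325) = 1/1.1036 = 0.9062

α₁ = 0.906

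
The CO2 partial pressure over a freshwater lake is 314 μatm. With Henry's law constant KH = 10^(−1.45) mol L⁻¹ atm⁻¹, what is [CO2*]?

KH = 10^(−1.45) = 3.548×10^-2 mol L⁻¹ atm⁻¹
[CO2*] = KH · pCO2 = 3.548×10^-2 × 314×10^-6 atm = 1.11×10^-5 mol/L

[CO2*] = 11.1 μmol/L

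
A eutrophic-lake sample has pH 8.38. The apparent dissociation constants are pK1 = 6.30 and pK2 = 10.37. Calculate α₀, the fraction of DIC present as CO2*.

α₀ = 1 / (1 + K1/[H⁺] + K1K2/[H⁺]²) = 1 / (1 + 10^+2.08 + 10^+0.09)
   = 1 / (1 + 120.23 + 1.2303) = 1/122.46 = 0.008166

α₀ = 0.00817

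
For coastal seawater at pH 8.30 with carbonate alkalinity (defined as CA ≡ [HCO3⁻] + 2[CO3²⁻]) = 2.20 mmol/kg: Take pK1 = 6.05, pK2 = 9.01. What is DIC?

CA = [HCO3⁻] + 2[CO3²⁻] = (α₁ + 2α₂)·DIC
At pH 8.30: [H⁺]/K1 = 10^-2.25 = 0.0056234, K2/[H⁺] = 10^-0.71 = 0.19498
α₁ = 1/(1 + 0.0056234 + 0.19498) = 1/1.2006 = 0.8329; α₂ = α₁·K2/[H⁺] = 0.1624
α₁ + 2α₂ = 1.1577
DIC = CA / (α₁ + 2α₂) = 2.20 / 1.1577 = 1.90 mmol/kg

DIC = 1.90 mmol/kg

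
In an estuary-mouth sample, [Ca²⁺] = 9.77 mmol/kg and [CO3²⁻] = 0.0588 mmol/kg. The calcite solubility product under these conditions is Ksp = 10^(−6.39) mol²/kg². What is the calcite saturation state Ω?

Ω = 1.41

Ksp = 10^(−6.39) = 4.074×10^-7
Ω = [Ca²⁺][CO3²⁻]/Ksp = (9.77×10^-3)(0.0588×10^-3) / 4.074×10^-7 = 1.41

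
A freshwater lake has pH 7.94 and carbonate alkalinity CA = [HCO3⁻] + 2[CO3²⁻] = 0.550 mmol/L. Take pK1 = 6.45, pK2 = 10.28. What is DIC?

DIC = 0.565 mmol/L

CA = [HCO3⁻] + 2[CO3²⁻] = (α₁ + 2α₂)·DIC
At pH 7.94: [H⁺]/K1 = 10^-1.49 = 0.032359, K2/[H⁺] = 10^-2.34 = 0.0045709
α₁ = 1/(1 + 0.032359 + 0.0045709) = 1/1.0369 = 0.9644; α₂ = α₁·K2/[H⁺] = 0.004408
α₁ + 2α₂ = 0.9732
DIC = CA / (α₁ + 2α₂) = 0.550 / 0.9732 = 0.565 mmol/L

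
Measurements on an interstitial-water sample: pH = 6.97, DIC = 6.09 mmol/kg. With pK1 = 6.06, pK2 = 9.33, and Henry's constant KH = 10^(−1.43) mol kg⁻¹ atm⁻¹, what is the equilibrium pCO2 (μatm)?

pCO2 = 1.79×10^4 μatm

α₀ = 1 / (1 + K1/[H⁺] + K1K2/[H⁺]²) = 1 / (1 + 10^+0.91 + 10^-1.45)
   = 1 / (1 + 8.1283 + 0.035481) = 1/9.1638 = 0.1091
[CO2*] = α₀ × DIC = 0.1091 × 6.09 = 0.6646 mmol/kg
pCO2 = [CO2*]/KH = 6.646×10^-4 / 3.715×10^-2 = 1.79×10^4 μatm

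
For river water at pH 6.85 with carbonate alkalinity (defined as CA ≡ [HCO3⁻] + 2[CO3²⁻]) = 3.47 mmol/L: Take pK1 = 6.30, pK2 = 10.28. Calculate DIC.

CA = [HCO3⁻] + 2[CO3²⁻] = (α₁ + 2α₂)·DIC
At pH 6.85: [H⁺]/K1 = 10^-0.55 = 0.28184, K2/[H⁺] = 10^-3.43 = 0.00037154
α₁ = 1/(1 + 0.28184 + 0.00037154) = 1/1.2822 = 0.7799; α₂ = α₁·K2/[H⁺] = 0.0002898
α₁ + 2α₂ = 0.7805
DIC = CA / (α₁ + 2α₂) = 3.47 / 0.7805 = 4.45 mmol/L

DIC = 4.45 mmol/L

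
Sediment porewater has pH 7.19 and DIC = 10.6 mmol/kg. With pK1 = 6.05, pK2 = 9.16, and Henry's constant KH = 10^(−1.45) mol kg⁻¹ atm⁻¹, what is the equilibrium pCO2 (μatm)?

pCO2 = 2.00×10^4 μatm

α₀ = 1 / (1 + K1/[H⁺] + K1K2/[H⁺]²) = 1 / (1 + 10^+1.14 + 10^-0.83)
   = 1 / (1 + 13.804 + 0.14791) = 1/14.952 = 0.06688
[CO2*] = α₀ × DIC = 0.06688 × 10.6 = 0.7089 mmol/kg
pCO2 = [CO2*]/KH = 7.089×10^-4 / 3.548×10^-2 = 2.00×10^4 μatm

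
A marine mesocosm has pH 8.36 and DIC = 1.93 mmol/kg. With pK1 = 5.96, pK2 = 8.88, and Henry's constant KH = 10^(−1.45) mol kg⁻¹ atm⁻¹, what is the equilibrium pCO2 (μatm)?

pCO2 = 166 μatm

α₀ = 1 / (1 + K1/[H⁺] + K1K2/[H⁺]²) = 1 / (1 + 10^+2.40 + 10^+1.88)
   = 1 / (1 + 251.19 + 75.858) = 1/328.05 = 0.003048
[CO2*] = α₀ × DIC = 0.003048 × 1.93 = 0.005883 mmol/kg = 5.883 μmol/kg
pCO2 = [CO2*]/KH = 5.883×10^-6 / 3.548×10^-2 = 166 μatm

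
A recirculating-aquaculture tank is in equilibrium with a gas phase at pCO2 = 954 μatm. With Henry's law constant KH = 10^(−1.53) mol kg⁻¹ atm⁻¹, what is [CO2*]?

KH = 10^(−1.53) = 2.951×10^-2 mol kg⁻¹ atm⁻¹
[CO2*] = KH · pCO2 = 2.951×10^-2 × 954×10^-6 atm = 2.82×10^-5 mol/kg

[CO2*] = 28.2 μmol/kg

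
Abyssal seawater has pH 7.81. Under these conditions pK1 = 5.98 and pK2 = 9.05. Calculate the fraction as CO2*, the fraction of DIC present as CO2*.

α₀ = 0.0138

α₀ = 1 / (1 + K1/[H⁺] + K1K2/[H⁺]²) = 1 / (1 + 10^+1.83 + 10^+0.59)
   = 1 / (1 + 67.608 + 3.8905) = 1/72.499 = 0.01379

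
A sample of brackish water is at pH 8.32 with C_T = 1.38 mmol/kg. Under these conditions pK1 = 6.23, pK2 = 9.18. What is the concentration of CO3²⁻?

α₂ = 1 / (1 + [H⁺]/K2 + [H⁺]²/(K1K2)) = 1 / (1 + 10^+0.86 + 10^-1.23)
   = 1 / (1 + 7.2444 + 0.058884) = 1/8.3032 = 0.1204
[CO3²⁻] = α₂ × DIC = 0.1204 × 1.38 = 0.166 mmol/kg

[CO3²⁻] = 0.166 mmol/kg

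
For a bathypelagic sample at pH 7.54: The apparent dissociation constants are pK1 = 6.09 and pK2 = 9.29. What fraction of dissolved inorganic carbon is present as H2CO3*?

α₀ = 0.0337

α₀ = 1 / (1 + K1/[H⁺] + K1K2/[H⁺]²) = 1 / (1 + 10^+1.45 + 10^-0.30)
   = 1 / (1 + 28.184 + 0.50119) = 1/29.685 = 0.03369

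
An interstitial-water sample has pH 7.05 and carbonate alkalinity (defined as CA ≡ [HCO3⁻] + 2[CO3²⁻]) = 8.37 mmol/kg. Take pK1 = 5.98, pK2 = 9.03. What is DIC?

DIC = 8.98 mmol/kg

CA = [HCO3⁻] + 2[CO3²⁻] = (α₁ + 2α₂)·DIC
At pH 7.05: [H⁺]/K1 = 10^-1.07 = 0.085114, K2/[H⁺] = 10^-1.98 = 0.010471
α₁ = 1/(1 + 0.085114 + 0.010471) = 1/1.0956 = 0.9128; α₂ = α₁·K2/[H⁺] = 0.009558
α₁ + 2α₂ = 0.9319
DIC = CA / (α₁ + 2α₂) = 8.37 / 0.9319 = 8.98 mmol/kg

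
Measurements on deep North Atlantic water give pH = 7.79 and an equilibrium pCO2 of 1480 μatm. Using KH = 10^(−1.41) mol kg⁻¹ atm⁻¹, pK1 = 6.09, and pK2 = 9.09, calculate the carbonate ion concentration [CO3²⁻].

[CO3²⁻] = 0.145 mmol/kg

[CO2*] = KH · pCO2 = 10^(−1.41) × 1480×10^-6 = 5.758×10^-5 mol/kg
α₀ = 1/(1 + K1/[H⁺] + K1K2/[H⁺]²) = 1/(1 + 10^+1.70 + 10^+0.40) = 0.01865
DIC = [CO2*]/α₀ = 5.758×10^-5 / 0.01865 = 3.088 mmol/kg
[CO3²⁻] = α₂·DIC; α₂ = 0.04684, so [CO3²⁻] = 0.04684 × 3.088 = 0.145 mmol/kg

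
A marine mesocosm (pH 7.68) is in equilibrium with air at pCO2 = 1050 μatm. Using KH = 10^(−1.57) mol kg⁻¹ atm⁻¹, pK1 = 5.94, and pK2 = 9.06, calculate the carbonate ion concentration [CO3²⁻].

[CO3²⁻] = 0.0647 mmol/kg

[CO2*] = KH · pCO2 = 10^(−1.57) × 1050×10^-6 = 2.826×10^-5 mol/kg
α₀ = 1/(1 + K1/[H⁺] + K1K2/[H⁺]²) = 1/(1 + 10^+1.74 + 10^+0.36) = 0.01717
DIC = [CO2*]/α₀ = 2.826×10^-5 / 0.01717 = 1.646 mmol/kg
[CO3²⁻] = α₂·DIC; α₂ = 0.03933, so [CO3²⁻] = 0.03933 × 1.646 = 0.0647 mmol/kg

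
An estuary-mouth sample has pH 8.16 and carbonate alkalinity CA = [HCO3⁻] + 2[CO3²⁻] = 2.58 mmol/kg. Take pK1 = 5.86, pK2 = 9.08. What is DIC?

CA = [HCO3⁻] + 2[CO3²⁻] = (α₁ + 2α₂)·DIC
At pH 8.16: [H⁺]/K1 = 10^-2.30 = 0.0050119, K2/[H⁺] = 10^-0.92 = 0.12023
α₁ = 1/(1 + 0.0050119 + 0.12023) = 1/1.1252 = 0.8887; α₂ = α₁·K2/[H⁺] = 0.1068
α₁ + 2α₂ = 1.1024
DIC = CA / (α₁ + 2α₂) = 2.58 / 1.1024 = 2.34 mmol/kg

DIC = 2.34 mmol/kg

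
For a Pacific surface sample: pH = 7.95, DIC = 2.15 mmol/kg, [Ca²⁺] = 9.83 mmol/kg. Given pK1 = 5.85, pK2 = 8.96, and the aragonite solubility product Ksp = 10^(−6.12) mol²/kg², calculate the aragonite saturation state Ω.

Ω = 2.46

α₂ = 1 / (1 + [H⁺]/K2 + [H⁺]²/(K1K2)) = 1 / (1 + 10^+1.01 + 10^-1.09)
   = 1 / (1 + 10.233 + 0.081283) = 1/11.314 = 0.08838
[CO3²⁻] = α₂ × DIC = 0.08838 × 2.15 = 0.1900 mmol/kg
Ksp = 10^(−6.12) = 7.586×10^-7
Ω = [Ca²⁺][CO3²⁻]/Ksp = (9.83×10^-3)(1.900×10^-4) / 7.586×10^-7 = 2.46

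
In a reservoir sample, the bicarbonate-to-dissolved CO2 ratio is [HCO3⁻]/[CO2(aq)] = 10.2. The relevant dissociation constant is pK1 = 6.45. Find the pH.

From K1 = [H⁺][HCO3⁻]/[CO2(aq)]:  pH = pK1 + log₁₀([HCO3⁻]/[CO2(aq)])
log₁₀(10.2) = +1.009
pH = 6.45 + (+1.009) = 7.46

pH = 7.46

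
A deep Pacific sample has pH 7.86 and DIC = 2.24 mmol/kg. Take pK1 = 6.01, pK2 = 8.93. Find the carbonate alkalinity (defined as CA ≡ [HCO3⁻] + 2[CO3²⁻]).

CA = 2.38 mmol/kg

CA = [HCO3⁻] + 2[CO3²⁻] = (α₁ + 2α₂)·DIC
At pH 7.86: [H⁺]/K1 = 10^-1.85 = 0.014125, K2/[H⁺] = 10^-1.07 = 0.085114
α₁ = 1/(1 + 0.014125 + 0.085114) = 1/1.0992 = 0.9097; α₂ = α₁·K2/[H⁺] = 0.07743
α₁ + 2α₂ = 1.0646
CA = 1.0646 × 2.24 = 2.38 mmol/kg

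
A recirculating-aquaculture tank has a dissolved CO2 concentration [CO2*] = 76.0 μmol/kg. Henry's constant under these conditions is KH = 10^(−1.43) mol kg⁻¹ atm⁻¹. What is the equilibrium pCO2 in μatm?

KH = 10^(−1.43) = 3.715×10^-2 mol kg⁻¹ atm⁻¹
pCO2 = [CO2*]/KH = 76.0×10^-6 / 3.715×10^-2 = 2.05×10^-3 atm = 2050 μatm

pCO2 = 2050 μatm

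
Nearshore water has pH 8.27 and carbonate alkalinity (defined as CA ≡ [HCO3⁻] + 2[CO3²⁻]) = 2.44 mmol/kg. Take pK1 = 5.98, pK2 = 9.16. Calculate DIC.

DIC = 2.20 mmol/kg

CA = [HCO3⁻] + 2[CO3²⁻] = (α₁ + 2α₂)·DIC
At pH 8.27: [H⁺]/K1 = 10^-2.29 = 0.0051286, K2/[H⁺] = 10^-0.89 = 0.12882
α₁ = 1/(1 + 0.0051286 + 0.12882) = 1/1.1340 = 0.8819; α₂ = α₁·K2/[H⁺] = 0.1136
α₁ + 2α₂ = 1.1091
DIC = CA / (α₁ + 2α₂) = 2.44 / 1.1091 = 2.20 mmol/kg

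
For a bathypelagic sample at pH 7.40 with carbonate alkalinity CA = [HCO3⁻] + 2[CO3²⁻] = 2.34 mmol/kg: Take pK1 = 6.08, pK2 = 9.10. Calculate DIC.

DIC = 2.40 mmol/kg

CA = [HCO3⁻] + 2[CO3²⁻] = (α₁ + 2α₂)·DIC
At pH 7.40: [H⁺]/K1 = 10^-1.32 = 0.047863, K2/[H⁺] = 10^-1.70 = 0.019953
α₁ = 1/(1 + 0.047863 + 0.019953) = 1/1.0678 = 0.9365; α₂ = α₁·K2/[H⁺] = 0.01869
α₁ + 2α₂ = 0.9739
DIC = CA / (α₁ + 2α₂) = 2.34 / 0.9739 = 2.40 mmol/kg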